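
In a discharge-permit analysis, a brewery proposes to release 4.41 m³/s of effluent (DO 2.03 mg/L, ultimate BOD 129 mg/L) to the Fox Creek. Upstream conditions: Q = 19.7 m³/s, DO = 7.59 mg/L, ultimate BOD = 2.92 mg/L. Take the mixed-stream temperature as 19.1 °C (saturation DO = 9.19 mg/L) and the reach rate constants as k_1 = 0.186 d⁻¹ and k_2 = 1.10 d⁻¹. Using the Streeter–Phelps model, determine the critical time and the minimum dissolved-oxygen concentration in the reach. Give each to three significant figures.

Mixed DO = (19.7×7.59 + 4.41×2.03)/(19.7+4.41) = 158.5/24.11 = 6.573 mg/L.
Mixed L₀ = (19.7×2.92 + 4.41×129)/(24.11) = 626.4/24.11 = 25.98 mg/L.
Initial deficit D₀ = C_s − DO₀ = 9.19 − 6.573 = 2.617 mg/L.
t_c = (1/0.9140) ln[(1.10/0.186)(1 − 2.617×0.9140/(0.186×25.98))] = 1.094 × ln(2.987) = 1.197 d.
D_c = (0.186/1.10) × 25.98 × e^(−0.186×1.197) = 0.1691 × 25.98 × 0.8004 = 3.516 mg/L.
Minimum DO = 9.19 − 3.516 = 5.674 mg/L.

t_c ≈ 1.20 d; minimum DO ≈ 5.67 mg/L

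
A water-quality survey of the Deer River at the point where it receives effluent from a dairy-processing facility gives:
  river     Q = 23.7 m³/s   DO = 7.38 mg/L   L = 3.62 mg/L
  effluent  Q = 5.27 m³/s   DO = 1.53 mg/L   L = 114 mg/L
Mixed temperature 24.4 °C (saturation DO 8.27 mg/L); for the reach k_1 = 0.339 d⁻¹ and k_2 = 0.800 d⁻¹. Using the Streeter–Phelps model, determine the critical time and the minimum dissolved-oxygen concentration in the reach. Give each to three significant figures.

Mixed DO = (23.7×7.38 + 5.27×1.53)/(23.7+5.27) = 183.0/28.97 = 6.316 mg/L.
Mixed L₀ = (23.7×3.62 + 5.27×114)/(28.97) = 686.6/28.97 = 23.70 mg/L.
Initial deficit D₀ = C_s − DO₀ = 8.27 − 6.316 = 1.954 mg/L.
t_c = (1/0.4610) ln[(0.800/0.339)(1 − 1.954×0.4610/(0.339×23.70))] = 2.169 × ln(2.095) = 1.605 d.
D_c = (0.339/0.800) × 23.70 × e^(−0.339×1.605) = 0.4238 × 23.70 × 0.5805 = 5.829 mg/L.
Minimum DO = 8.27 − 5.829 = 2.441 mg/L.

t_c ≈ 1.60 d; minimum DO ≈ 2.44 mg/L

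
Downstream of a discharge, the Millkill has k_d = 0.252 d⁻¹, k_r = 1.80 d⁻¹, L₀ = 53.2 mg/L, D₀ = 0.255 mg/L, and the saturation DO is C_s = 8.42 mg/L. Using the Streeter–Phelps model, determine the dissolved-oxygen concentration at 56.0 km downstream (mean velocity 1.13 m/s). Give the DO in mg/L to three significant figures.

DO ≈ 3.92 mg/L

Travel time t = x/v = 56.0 km / (1.13 m/s) = 56000 m / 1.13 m/s = 49560 s = 0.5736 d.
k_d L₀/(k_r−k_d) = 0.252×53.2/(1.80−0.252) = 13.41/1.548 = 8.660 mg/L.
e^(−k_d t) = e^(−0.252×0.5736) = 0.8654; e^(−k_r t) = e^(−1.80×0.5736) = 0.3561.
D = 8.660 × (0.8654 − 0.3561) + 0.255 × 0.3561 = 4.411 + 0.09081 = 4.501 mg/L.
DO = C_s − D = 8.42 − 4.501 = 3.919 mg/L.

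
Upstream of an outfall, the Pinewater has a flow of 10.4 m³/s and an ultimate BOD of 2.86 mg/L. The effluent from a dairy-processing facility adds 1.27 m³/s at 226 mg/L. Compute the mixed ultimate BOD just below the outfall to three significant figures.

27.1 mg/L

Flow-weighted mixing: C = (Q_r C_r + Q_w C_w)/(Q_r + Q_w)
= (10.4×2.86 + 1.27×226)/(10.4 + 1.27) = 316.8/11.67 = 27.14 mg/L.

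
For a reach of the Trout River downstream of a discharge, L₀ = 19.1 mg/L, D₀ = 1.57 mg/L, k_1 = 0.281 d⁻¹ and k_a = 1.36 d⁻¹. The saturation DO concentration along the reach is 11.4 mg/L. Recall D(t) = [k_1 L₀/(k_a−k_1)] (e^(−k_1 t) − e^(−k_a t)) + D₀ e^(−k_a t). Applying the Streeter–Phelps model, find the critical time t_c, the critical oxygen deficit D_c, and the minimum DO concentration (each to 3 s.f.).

t_c ≈ 1.11 d; D_c ≈ 2.89 mg/L; min DO ≈ 8.51 mg/L

t_c = [1/(k_a−k_1)] ln[(k_a/k_1)(1 − D₀(k_a−k_1)/(k_1 L₀))]
= [1/(1.36−0.281)] ln[(1.36/0.281)(1 − 1.57×1.079/(0.281×19.1))]
= (1/1.079) ln[4.840 × 0.6844] = 0.9268 × ln(3.312) = 0.9268 × 1.198 = 1.110 d.
D_c = (k_1/k_a) L₀ e^(−k_1 t_c) = (0.281/1.36) × 19.1 × e^(−0.281×1.110) = 0.2066 × 19.1 × 0.7321 = 2.889 mg/L.
Minimum DO = C_s − D_c = 11.4 − 2.889 = 8.511 mg/L.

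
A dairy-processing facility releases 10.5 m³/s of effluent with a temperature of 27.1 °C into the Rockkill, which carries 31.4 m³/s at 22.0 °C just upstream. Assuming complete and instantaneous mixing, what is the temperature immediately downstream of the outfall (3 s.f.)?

Flow-weighted mixing: C = (Q_r C_r + Q_w C_w)/(Q_r + Q_w)
= (31.4×22.0 + 10.5×27.1)/(31.4 + 10.5) = 975.3/41.90 = 23.28 °C.

23.3 °C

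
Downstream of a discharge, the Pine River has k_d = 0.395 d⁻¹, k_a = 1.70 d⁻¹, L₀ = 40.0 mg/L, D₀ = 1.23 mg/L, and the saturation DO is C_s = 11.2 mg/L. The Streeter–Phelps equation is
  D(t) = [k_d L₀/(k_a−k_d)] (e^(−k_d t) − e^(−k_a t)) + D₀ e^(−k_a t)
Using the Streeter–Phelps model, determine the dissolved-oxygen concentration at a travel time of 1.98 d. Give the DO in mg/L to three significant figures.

DO ≈ 6.04 mg/L

k_d L₀/(k_a−k_d) = 0.395×40.0/(1.70−0.395) = 15.80/1.305 = 12.11 mg/L.
e^(−k_d t) = e^(−0.395×1.980) = 0.4574; e^(−k_a t) = e^(−1.70×1.980) = 0.03453.
D = 12.11 × (0.4574 − 0.03453) + 1.23 × 0.03453 = 5.120 + 0.04247 = 5.163 mg/L.
DO = C_s − D = 11.2 − 5.163 = 6.037 mg/L.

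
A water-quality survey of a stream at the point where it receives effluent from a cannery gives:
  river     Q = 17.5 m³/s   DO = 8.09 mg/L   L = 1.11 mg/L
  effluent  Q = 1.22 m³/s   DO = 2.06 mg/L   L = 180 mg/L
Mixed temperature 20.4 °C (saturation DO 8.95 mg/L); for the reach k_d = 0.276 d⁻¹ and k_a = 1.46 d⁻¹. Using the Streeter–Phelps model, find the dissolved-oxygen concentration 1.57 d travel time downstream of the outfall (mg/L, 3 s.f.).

DO ≈ 7.19 mg/L

Mixed DO = (17.5×8.09 + 1.22×2.06)/(17.5+1.22) = 144.1/18.72 = 7.697 mg/L.
Mixed L₀ = (17.5×1.11 + 1.22×180)/(18.72) = 239.0/18.72 = 12.77 mg/L.
Initial deficit D₀ = C_s − DO₀ = 8.95 − 7.697 = 1.253 mg/L.
D(1.57) = [0.276×12.77/(1.46−0.276)](e^(−0.276×1.57) − e^(−1.46×1.57)) + 1.253 e^(−1.46×1.57)
= 2.976 × (0.6484 − 0.1010) + 1.253 × 0.1010 = 1.756 mg/L.
DO = 8.95 − 1.756 = 7.194 mg/L.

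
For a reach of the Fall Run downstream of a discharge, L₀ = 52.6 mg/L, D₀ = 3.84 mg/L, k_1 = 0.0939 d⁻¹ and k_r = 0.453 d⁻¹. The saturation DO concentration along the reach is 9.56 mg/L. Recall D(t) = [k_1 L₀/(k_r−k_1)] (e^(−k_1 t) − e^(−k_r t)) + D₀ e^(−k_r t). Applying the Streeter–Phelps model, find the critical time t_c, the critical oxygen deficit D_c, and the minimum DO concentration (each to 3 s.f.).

t_c = [1/(k_r−k_1)] ln[(k_r/k_1)(1 − D₀(k_r−k_1)/(k_1 L₀))]
= [1/(0.453−0.0939)] ln[(0.453/0.0939)(1 − 3.84×0.3591/(0.0939×52.6))]
= (1/0.3591) ln[4.824 × 0.7208] = 2.785 × ln(3.477) = 2.785 × 1.246 = 3.471 d.
L(t_c) = L₀ e^(−k_1 t_c) = 52.6 × 0.7219 = 37.97 mg/L, and at the critical point k_r D_c = k_1 L, so D_c = (0.0939/0.453) × 37.97 = 7.871 mg/L.
Minimum DO = C_s − D_c = 9.56 − 7.871 = 1.689 mg/L.

t_c ≈ 3.47 d; D_c ≈ 7.87 mg/L; min DO ≈ 1.69 mg/L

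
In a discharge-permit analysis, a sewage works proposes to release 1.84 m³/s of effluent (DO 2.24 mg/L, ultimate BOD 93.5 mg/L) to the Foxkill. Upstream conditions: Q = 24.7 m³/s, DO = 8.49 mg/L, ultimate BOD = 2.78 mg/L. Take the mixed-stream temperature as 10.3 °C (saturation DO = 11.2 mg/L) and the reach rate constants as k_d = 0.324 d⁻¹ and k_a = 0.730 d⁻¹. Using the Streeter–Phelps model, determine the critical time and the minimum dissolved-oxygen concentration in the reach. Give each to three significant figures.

Mixed DO = (24.7×8.49 + 1.84×2.24)/(24.7+1.84) = 213.8/26.54 = 8.057 mg/L.
Mixed L₀ = (24.7×2.78 + 1.84×93.5)/(26.54) = 240.7/26.54 = 9.070 mg/L.
Initial deficit D₀ = C_s − DO₀ = 11.2 − 8.057 = 3.143 mg/L.
t_c = (1/0.4060) ln[(0.730/0.324)(1 − 3.143×0.4060/(0.324×9.070))] = 2.463 × ln(1.275) = 0.5976 d.
D_c = (0.324/0.730) × 9.070 × e^(−0.324×0.5976) = 0.4438 × 9.070 × 0.8240 = 3.317 mg/L.
Minimum DO = 11.2 − 3.317 = 7.883 mg/L.

t_c ≈ 0.598 d; minimum DO ≈ 7.88 mg/L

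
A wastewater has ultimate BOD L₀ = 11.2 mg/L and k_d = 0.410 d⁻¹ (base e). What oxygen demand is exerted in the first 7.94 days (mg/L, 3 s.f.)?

y ≈ 10.8 mg/L

y_t = L₀(1 − e^(−k_d t)) = 11.2 × (1 − e^(−0.410×7.94))
= 11.2 × (1 − 0.03857) = 11.2 × 0.9614 = 10.77 mg/L.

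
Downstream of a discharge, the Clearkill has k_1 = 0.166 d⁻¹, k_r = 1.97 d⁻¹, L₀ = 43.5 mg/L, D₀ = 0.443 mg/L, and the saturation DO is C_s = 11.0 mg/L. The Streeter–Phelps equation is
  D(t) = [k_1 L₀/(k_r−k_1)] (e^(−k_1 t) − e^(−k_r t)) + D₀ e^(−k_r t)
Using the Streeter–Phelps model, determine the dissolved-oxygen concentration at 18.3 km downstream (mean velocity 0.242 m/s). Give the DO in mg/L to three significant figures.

DO ≈ 8.17 mg/L

Travel time t = x/v = 18.3 km / (0.242 m/s) = 18300 m / 0.242 m/s = 75620 s = 0.8752 d.
k_1 L₀/(k_r−k_1) = 0.166×43.5/(1.97−0.166) = 7.221/1.804 = 4.003 mg/L.
e^(−k_1 t) = e^(−0.166×0.8752) = 0.8648; e^(−k_r t) = e^(−1.97×0.8752) = 0.1783.
D = 4.003 × (0.8648 − 0.1783) + 0.443 × 0.1783 = 2.748 + 0.07899 = 2.827 mg/L.
DO = C_s − D = 11.0 − 2.827 = 8.173 mg/L.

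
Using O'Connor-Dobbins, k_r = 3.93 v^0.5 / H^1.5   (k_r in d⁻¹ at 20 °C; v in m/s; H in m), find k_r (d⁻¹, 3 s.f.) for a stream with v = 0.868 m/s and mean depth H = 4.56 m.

k_r = 3.93 × 0.868^0.5 / 4.56^1.5 = 3.93 × 0.9317 / 9.737 = 0.3760 d⁻¹.

k_r ≈ 0.376 d⁻¹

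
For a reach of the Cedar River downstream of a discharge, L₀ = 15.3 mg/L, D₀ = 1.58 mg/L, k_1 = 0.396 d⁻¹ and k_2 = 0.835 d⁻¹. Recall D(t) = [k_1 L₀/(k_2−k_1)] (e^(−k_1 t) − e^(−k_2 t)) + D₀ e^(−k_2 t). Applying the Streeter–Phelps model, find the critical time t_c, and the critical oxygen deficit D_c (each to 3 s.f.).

t_c ≈ 1.42 d; D_c ≈ 4.13 mg/L

With k_2/k_1 = 2.109 and 1 − D₀(k_2−k_1)/(k_1 L₀) = 0.8855,
t_c = ln(2.109 × 0.8855) / (0.835 − 0.396) = ln(1.867) / 0.4390 = 0.6244/0.4390 = 1.422 d.
L(t_c) = L₀ e^(−k_1 t_c) = 15.3 × 0.5693 = 8.711 mg/L, and at the critical point k_2 D_c = k_1 L, so D_c = (0.396/0.835) × 8.711 = 4.131 mg/L.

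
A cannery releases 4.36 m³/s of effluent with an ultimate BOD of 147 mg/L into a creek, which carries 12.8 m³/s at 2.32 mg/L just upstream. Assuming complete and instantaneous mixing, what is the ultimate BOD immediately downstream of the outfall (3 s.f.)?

39.1 mg/L

Flow-weighted mixing: C = (Q_r C_r + Q_w C_w)/(Q_r + Q_w)
= (12.8×2.32 + 4.36×147)/(12.8 + 4.36) = 670.6/17.16 = 39.08 mg/L.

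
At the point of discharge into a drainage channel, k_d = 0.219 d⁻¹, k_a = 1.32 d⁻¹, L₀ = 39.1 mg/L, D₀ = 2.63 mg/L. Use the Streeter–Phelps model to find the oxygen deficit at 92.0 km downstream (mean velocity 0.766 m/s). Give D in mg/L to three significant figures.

Travel time t = x/v = 92.0 km / (0.766 m/s) = 92000 m / 0.766 m/s = 120100 s = 1.390 d.
k_d L₀/(k_a−k_d) = 0.219×39.1/(1.32−0.219) = 8.563/1.101 = 7.777 mg/L.
e^(−k_d t) = e^(−0.219×1.390) = 0.7375; e^(−k_a t) = e^(−1.32×1.390) = 0.1596.
D = 7.777 × (0.7375 − 0.1596) + 2.63 × 0.1596 = 4.495 + 0.4198 = 4.915 mg/L.

D ≈ 4.91 mg/L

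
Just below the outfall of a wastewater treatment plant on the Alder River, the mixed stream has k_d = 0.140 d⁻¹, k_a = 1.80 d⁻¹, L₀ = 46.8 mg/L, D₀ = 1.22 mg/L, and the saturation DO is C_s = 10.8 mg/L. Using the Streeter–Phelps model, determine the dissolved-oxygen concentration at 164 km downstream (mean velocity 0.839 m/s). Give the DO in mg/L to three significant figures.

Travel time t = x/v = 164 km / (0.839 m/s) = 164000 m / 0.839 m/s = 195500 s = 2.262 d.
k_d L₀/(k_a−k_d) = 0.140×46.8/(1.80−0.140) = 6.552/1.660 = 3.947 mg/L.
e^(−k_d t) = e^(−0.140×2.262) = 0.7285; e^(−k_a t) = e^(−1.80×2.262) = 0.01704.
D = 3.947 × (0.7285 − 0.01704) + 1.22 × 0.01704 = 2.808 + 0.02079 = 2.829 mg/L.
DO = C_s − D = 10.8 − 2.829 = 7.971 mg/L.

DO ≈ 7.97 mg/L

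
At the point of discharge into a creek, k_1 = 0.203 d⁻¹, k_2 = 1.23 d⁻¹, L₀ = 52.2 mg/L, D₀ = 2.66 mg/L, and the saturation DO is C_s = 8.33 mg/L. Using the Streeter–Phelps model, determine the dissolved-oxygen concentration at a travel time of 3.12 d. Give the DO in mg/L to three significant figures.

k_1 L₀/(k_2−k_1) = 0.203×52.2/(1.23−0.203) = 10.60/1.027 = 10.32 mg/L.
e^(−k_1 t) = e^(−0.203×3.120) = 0.5308; e^(−k_2 t) = e^(−1.23×3.120) = 0.02155.
D = 10.32 × (0.5308 − 0.02155) + 2.66 × 0.02155 = 5.255 + 0.05731 = 5.312 mg/L.
DO = C_s − D = 8.33 − 5.312 = 3.018 mg/L.

DO ≈ 3.02 mg/L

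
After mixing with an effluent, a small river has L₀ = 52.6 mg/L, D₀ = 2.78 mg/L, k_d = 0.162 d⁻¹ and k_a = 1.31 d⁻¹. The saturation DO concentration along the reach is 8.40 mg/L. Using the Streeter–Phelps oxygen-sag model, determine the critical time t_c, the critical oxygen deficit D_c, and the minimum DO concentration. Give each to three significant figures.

t_c = [1/(k_a−k_d)] ln[(k_a/k_d)(1 − D₀(k_a−k_d)/(k_d L₀))]
= [1/(1.31−0.162)] ln[(1.31/0.162)(1 − 2.78×1.148/(0.162×52.6))]
= (1/1.148) ln[8.086 × 0.6255] = 0.8711 × ln(5.058) = 0.8711 × 1.621 = 1.412 d.
D_c = (k_d/k_a) L₀ e^(−k_d t_c) = (0.162/1.31) × 52.6 × e^(−0.162×1.412) = 0.1237 × 52.6 × 0.7955 = 5.175 mg/L.
Minimum DO = C_s − D_c = 8.40 − 5.175 = 3.225 mg/L.

t_c ≈ 1.41 d; D_c ≈ 5.17 mg/L; min DO ≈ 3.23 mg/L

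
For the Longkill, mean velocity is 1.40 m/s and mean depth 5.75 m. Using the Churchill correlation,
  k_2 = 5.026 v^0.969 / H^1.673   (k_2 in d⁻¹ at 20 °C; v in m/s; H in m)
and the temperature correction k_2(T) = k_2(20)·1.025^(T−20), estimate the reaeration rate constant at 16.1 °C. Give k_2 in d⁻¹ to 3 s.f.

k_2 ≈ 0.339 d⁻¹

k_2(20) = 5.026 × 1.40^0.969 / 5.75^1.673 = 5.026 × 1.385 / 18.66 = 0.3732 d⁻¹.
k_2(16.1) = 0.3732 × 1.025^(16.1−20) = 0.3732 × 0.9082 = 0.3389 d⁻¹.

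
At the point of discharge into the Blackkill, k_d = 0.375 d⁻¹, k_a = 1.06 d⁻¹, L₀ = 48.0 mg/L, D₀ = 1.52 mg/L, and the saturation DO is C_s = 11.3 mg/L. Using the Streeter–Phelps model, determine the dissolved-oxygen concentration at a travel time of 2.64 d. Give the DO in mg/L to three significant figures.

DO ≈ 3.04 mg/L

k_d L₀/(k_a−k_d) = 0.375×48.0/(1.06−0.375) = 18.00/0.6850 = 26.28 mg/L.
e^(−k_d t) = e^(−0.375×2.640) = 0.3716; e^(−k_a t) = e^(−1.06×2.640) = 0.06091.
D = 26.28 × (0.3716 − 0.06091) + 1.52 × 0.06091 = 8.164 + 0.09258 = 8.256 mg/L.
DO = C_s − D = 11.3 − 8.256 = 3.044 mg/L.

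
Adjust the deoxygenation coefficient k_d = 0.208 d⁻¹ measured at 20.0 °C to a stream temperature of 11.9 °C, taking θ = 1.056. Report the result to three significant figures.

k_d ≈ 0.134 d⁻¹

k_d(T₂) = k_d(T₁) · θ^(T₂−T₁) = 0.208 × 1.056^(11.9−20.0)
= 0.208 × 1.056^-8.10 = 0.208 × 0.6432 = 0.1338 d⁻¹.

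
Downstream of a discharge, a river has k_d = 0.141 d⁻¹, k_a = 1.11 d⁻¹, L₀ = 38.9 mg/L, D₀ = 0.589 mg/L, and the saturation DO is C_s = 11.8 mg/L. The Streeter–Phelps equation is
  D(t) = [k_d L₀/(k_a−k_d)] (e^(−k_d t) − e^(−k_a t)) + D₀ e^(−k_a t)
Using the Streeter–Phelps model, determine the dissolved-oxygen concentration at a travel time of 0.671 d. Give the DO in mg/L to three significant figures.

DO ≈ 9.06 mg/L

k_d L₀/(k_a−k_d) = 0.141×38.9/(1.11−0.141) = 5.485/0.9690 = 5.660 mg/L.
e^(−k_d t) = e^(−0.141×0.6710) = 0.9097; e^(−k_a t) = e^(−1.11×0.6710) = 0.4748.
D = 5.660 × (0.9097 − 0.4748) + 0.589 × 0.4748 = 2.462 + 0.2797 = 2.741 mg/L.
DO = C_s − D = 11.8 − 2.741 = 9.059 mg/L.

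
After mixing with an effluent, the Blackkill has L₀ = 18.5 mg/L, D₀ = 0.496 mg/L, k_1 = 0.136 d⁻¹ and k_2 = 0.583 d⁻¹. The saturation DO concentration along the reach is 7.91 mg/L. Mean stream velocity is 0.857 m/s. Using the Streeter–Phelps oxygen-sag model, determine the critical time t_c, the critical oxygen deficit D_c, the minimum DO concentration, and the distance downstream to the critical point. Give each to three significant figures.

t_c ≈ 3.05 d; D_c ≈ 2.85 mg/L; min DO ≈ 5.06 mg/L; x_c ≈ 226 km

t_c = [1/(k_2−k_1)] ln[(k_2/k_1)(1 − D₀(k_2−k_1)/(k_1 L₀))]
= [1/(0.583−0.136)] ln[(0.583/0.136)(1 − 0.496×0.4470/(0.136×18.5))]
= (1/0.4470) ln[4.287 × 0.9119] = 2.237 × ln(3.909) = 2.237 × 1.363 = 3.050 d.
L(t_c) = L₀ e^(−k_1 t_c) = 18.5 × 0.6605 = 12.22 mg/L, and at the critical point k_2 D_c = k_1 L, so D_c = (0.136/0.583) × 12.22 = 2.850 mg/L.
Minimum DO = C_s − D_c = 7.91 − 2.850 = 5.060 mg/L.
x_c = v t_c = 0.857 m/s × 3.050 d × 86400 s/d = 225800 m ≈ 226 km.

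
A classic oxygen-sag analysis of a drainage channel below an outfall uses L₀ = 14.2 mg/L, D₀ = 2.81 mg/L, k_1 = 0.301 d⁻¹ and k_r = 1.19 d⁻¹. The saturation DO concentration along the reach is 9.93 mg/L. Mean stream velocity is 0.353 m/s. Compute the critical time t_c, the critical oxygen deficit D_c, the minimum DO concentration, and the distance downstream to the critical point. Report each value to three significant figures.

At the critical point dD/dt = 0, so k_1 L₀ e^(−k_1 t) = k_r D. Substituting D(t) from the Streeter–Phelps equation and solving for t gives
t_c = ln[(k_r/k_1)(1 − D₀(k_r−k_1)/(k_1 L₀))] / (k_r−k_1).
Here k_r−k_1 = 0.8890 d⁻¹ and 1 − D₀(k_r−k_1)/(k_1 L₀) = 1 − 2.81×0.8890/(0.301×14.2) = 0.4155, so
t_c = ln(3.953 × 0.4155) / 0.8890 = 0.4964 / 0.8890 = 0.5584 d.
D_c = (k_1/k_r) L₀ e^(−k_1 t_c) = (0.301/1.19) × 14.2 × e^(−0.301×0.5584) = 0.2529 × 14.2 × 0.8453 = 3.036 mg/L.
Minimum DO = C_s − D_c = 9.93 − 3.036 = 6.894 mg/L.
x_c = v t_c = 0.353 m/s × 0.5584 d × 86400 s/d = 17030 m ≈ 17.0 km.

t_c ≈ 0.558 d; D_c ≈ 3.04 mg/L; min DO ≈ 6.89 mg/L; x_c ≈ 17.0 km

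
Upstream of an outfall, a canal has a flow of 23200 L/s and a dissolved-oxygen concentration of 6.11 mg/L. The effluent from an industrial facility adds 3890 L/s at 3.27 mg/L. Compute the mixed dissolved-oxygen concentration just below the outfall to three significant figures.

Flow-weighted mixing: C = (Q_r C_r + Q_w C_w)/(Q_r + Q_w)
= (23200×6.11 + 3890×3.27)/(23200 + 3890) = 154500/27090 = 5.702 mg/L.

5.70 mg/L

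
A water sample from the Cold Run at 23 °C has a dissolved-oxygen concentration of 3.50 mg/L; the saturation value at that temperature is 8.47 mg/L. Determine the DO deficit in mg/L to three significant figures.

D = C_s − C = 8.47 − 3.50 = 4.97 mg/L.

D ≈ 4.97 mg/L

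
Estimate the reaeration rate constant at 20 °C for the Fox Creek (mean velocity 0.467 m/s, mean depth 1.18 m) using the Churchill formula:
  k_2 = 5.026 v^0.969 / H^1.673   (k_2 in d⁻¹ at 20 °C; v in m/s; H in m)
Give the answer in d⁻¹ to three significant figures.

k_2 ≈ 1.82 d⁻¹

k_2 = 5.026 × 0.467^0.969 / 1.18^1.673 = 5.026 × 0.4782 / 1.319 = 1.822 d⁻¹.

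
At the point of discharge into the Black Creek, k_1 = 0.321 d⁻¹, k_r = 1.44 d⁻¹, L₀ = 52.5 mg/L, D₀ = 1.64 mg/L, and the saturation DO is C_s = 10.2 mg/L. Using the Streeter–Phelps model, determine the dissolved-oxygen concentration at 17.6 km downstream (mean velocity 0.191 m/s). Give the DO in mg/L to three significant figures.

Travel time t = x/v = 17.6 km / (0.191 m/s) = 17600 m / 0.191 m/s = 92150 s = 1.067 d.
k_1 L₀/(k_r−k_1) = 0.321×52.5/(1.44−0.321) = 16.85/1.119 = 15.06 mg/L.
e^(−k_1 t) = e^(−0.321×1.067) = 0.7101; e^(−k_r t) = e^(−1.44×1.067) = 0.2153.
D = 15.06 × (0.7101 − 0.2153) + 1.64 × 0.2153 = 7.452 + 0.3531 = 7.805 mg/L.
DO = C_s − D = 10.2 − 7.805 = 2.395 mg/L.

DO ≈ 2.39 mg/L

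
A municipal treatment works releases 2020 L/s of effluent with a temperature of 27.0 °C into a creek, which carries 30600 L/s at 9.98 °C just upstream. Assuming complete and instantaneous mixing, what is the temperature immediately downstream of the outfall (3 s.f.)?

Flow-weighted mixing: C = (Q_r C_r + Q_w C_w)/(Q_r + Q_w)
= (30600×9.98 + 2020×27.0)/(30600 + 2020) = 359900/32620 = 11.03 °C.

11.0 °C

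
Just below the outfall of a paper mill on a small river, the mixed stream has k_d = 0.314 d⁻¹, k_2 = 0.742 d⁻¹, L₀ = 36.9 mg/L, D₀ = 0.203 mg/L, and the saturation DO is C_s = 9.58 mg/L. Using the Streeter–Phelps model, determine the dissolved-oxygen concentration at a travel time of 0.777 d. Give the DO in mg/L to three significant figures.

DO ≈ 3.47 mg/L

k_d L₀/(k_2−k_d) = 0.314×36.9/(0.742−0.314) = 11.59/0.4280 = 27.07 mg/L.
e^(−k_d t) = e^(−0.314×0.7770) = 0.7835; e^(−k_2 t) = e^(−0.742×0.7770) = 0.5618.
D = 27.07 × (0.7835 − 0.5618) + 0.203 × 0.5618 = 6.001 + 0.1141 = 6.115 mg/L.
DO = C_s − D = 9.58 − 6.115 = 3.465 mg/L.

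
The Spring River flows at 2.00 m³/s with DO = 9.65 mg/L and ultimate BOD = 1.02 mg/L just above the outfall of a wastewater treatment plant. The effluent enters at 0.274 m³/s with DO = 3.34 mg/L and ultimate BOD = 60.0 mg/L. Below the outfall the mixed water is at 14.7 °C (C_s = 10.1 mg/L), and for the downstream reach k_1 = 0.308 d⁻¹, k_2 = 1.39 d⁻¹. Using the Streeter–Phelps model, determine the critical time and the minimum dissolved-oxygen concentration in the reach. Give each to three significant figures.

Mixed DO = (2.00×9.65 + 0.274×3.34)/(2.00+0.274) = 20.22/2.274 = 8.890 mg/L.
Mixed L₀ = (2.00×1.02 + 0.274×60.0)/(2.274) = 18.48/2.274 = 8.127 mg/L.
Initial deficit D₀ = C_s − DO₀ = 10.1 − 8.890 = 1.210 mg/L.
t_c = (1/1.082) ln[(1.39/0.308)(1 − 1.210×1.082/(0.308×8.127))] = 0.9242 × ln(2.152) = 0.7082 d.
D_c = (0.308/1.39) × 8.127 × e^(−0.308×0.7082) = 0.2216 × 8.127 × 0.8040 = 1.448 mg/L.
Minimum DO = 10.1 − 1.448 = 8.652 mg/L.

t_c ≈ 0.708 d; minimum DO ≈ 8.65 mg/L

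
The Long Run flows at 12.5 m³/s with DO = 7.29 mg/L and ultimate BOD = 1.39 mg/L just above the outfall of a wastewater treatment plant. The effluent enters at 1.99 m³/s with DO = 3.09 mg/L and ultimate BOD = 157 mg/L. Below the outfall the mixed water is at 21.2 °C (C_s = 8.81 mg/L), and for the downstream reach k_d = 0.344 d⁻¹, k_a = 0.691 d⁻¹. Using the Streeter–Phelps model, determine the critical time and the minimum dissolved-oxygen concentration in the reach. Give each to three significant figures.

Mixed DO = (12.5×7.29 + 1.99×3.09)/(12.5+1.99) = 97.27/14.49 = 6.713 mg/L.
Mixed L₀ = (12.5×1.39 + 1.99×157)/(14.49) = 329.8/14.49 = 22.76 mg/L.
Initial deficit D₀ = C_s − DO₀ = 8.81 − 6.713 = 2.097 mg/L.
t_c = (1/0.3470) ln[(0.691/0.344)(1 − 2.097×0.3470/(0.344×22.76))] = 2.882 × ln(1.822) = 1.729 d.
D_c = (0.344/0.691) × 22.76 × e^(−0.344×1.729) = 0.4978 × 22.76 × 0.5517 = 6.251 mg/L.
Minimum DO = 8.81 − 6.251 = 2.559 mg/L.

t_c ≈ 1.73 d; minimum DO ≈ 2.56 mg/L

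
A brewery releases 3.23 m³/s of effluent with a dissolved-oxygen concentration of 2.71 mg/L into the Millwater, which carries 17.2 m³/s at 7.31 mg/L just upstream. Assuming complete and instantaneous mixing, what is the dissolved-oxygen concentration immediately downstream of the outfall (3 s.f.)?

6.58 mg/L

Flow-weighted mixing: C = (Q_r C_r + Q_w C_w)/(Q_r + Q_w)
= (17.2×7.31 + 3.23×2.71)/(17.2 + 3.23) = 134.5/20.43 = 6.583 mg/L.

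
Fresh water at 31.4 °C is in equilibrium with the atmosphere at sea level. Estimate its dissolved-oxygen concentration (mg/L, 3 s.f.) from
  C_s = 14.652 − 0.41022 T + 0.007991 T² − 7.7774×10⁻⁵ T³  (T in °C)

C_s ≈ 7.24 mg/L

C_s = 14.652 − 0.41022×31.4 + 0.007991×31.4² − 7.7774×10⁻⁵×31.4³ = 7.242 mg/L.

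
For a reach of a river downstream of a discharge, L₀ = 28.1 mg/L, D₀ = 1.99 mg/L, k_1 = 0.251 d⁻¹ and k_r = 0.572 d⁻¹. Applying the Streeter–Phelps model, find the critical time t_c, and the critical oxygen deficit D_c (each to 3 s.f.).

t_c ≈ 2.27 d; D_c ≈ 6.97 mg/L

With k_r/k_1 = 2.279 and 1 − D₀(k_r−k_1)/(k_1 L₀) = 0.9094,
t_c = ln(2.279 × 0.9094) / (0.572 − 0.251) = ln(2.072) / 0.3210 = 0.7288/0.3210 = 2.270 d.
L(t_c) = L₀ e^(−k_1 t_c) = 28.1 × 0.5656 = 15.89 mg/L, and at the critical point k_r D_c = k_1 L, so D_c = (0.251/0.572) × 15.89 = 6.974 mg/L.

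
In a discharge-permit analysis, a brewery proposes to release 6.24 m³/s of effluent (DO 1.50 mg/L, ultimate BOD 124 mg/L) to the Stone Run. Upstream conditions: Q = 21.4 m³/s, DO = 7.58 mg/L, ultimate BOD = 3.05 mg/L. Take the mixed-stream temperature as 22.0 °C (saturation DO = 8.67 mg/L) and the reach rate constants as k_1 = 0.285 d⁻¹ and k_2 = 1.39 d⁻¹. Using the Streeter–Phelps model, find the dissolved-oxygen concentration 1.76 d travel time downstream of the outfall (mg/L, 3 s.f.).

Mixed DO = (21.4×7.58 + 6.24×1.50)/(21.4+6.24) = 171.6/27.64 = 6.207 mg/L.
Mixed L₀ = (21.4×3.05 + 6.24×124)/(27.64) = 839.0/27.64 = 30.36 mg/L.
Initial deficit D₀ = C_s − DO₀ = 8.67 − 6.207 = 2.463 mg/L.
D(1.76) = [0.285×30.36/(1.39−0.285)](e^(−0.285×1.76) − e^(−1.39×1.76)) + 2.463 e^(−1.39×1.76)
= 7.829 × (0.6056 − 0.08660) + 2.463 × 0.08660 = 4.276 mg/L.
DO = 8.67 − 4.276 = 4.394 mg/L.

DO ≈ 4.39 mg/L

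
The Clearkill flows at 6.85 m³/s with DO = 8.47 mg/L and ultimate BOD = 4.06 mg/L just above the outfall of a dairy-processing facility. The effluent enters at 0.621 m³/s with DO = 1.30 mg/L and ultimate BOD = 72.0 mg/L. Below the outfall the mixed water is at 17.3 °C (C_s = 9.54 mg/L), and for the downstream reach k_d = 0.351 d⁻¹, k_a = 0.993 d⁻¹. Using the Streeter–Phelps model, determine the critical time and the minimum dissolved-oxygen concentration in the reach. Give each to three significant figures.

t_c ≈ 1.03 d; minimum DO ≈ 7.15 mg/L

Mixed DO = (6.85×8.47 + 0.621×1.30)/(6.85+0.621) = 58.83/7.471 = 7.874 mg/L.
Mixed L₀ = (6.85×4.06 + 0.621×72.0)/(7.471) = 72.52/7.471 = 9.707 mg/L.
Initial deficit D₀ = C_s − DO₀ = 9.54 − 7.874 = 1.666 mg/L.
t_c = (1/0.6420) ln[(0.993/0.351)(1 − 1.666×0.6420/(0.351×9.707))] = 1.558 × ln(1.941) = 1.033 d.
D_c = (0.351/0.993) × 9.707 × e^(−0.351×1.033) = 0.3535 × 9.707 × 0.6959 = 2.388 mg/L.
Minimum DO = 9.54 − 2.388 = 7.152 mg/L.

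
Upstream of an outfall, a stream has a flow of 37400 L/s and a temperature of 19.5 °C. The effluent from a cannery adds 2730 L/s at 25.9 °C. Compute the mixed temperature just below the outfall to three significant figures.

19.9 °C

Flow-weighted mixing: C = (Q_r C_r + Q_w C_w)/(Q_r + Q_w)
= (37400×19.5 + 2730×25.9)/(37400 + 2730) = 800000/40130 = 19.94 °C.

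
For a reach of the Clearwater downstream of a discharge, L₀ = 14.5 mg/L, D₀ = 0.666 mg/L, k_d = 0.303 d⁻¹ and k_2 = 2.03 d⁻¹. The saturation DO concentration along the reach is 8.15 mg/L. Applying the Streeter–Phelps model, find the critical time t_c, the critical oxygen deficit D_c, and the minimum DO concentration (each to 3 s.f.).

t_c = [1/(k_2−k_d)] ln[(k_2/k_d)(1 − D₀(k_2−k_d)/(k_d L₀))]
= [1/(2.03−0.303)] ln[(2.03/0.303)(1 − 0.666×1.727/(0.303×14.5))]
= (1/1.727) ln[6.700 × 0.7382] = 0.5790 × ln(4.946) = 0.5790 × 1.599 = 0.9256 d.
D_c = (k_d/k_2) L₀ e^(−k_d t_c) = (0.303/2.03) × 14.5 × e^(−0.303×0.9256) = 0.1493 × 14.5 × 0.7554 = 1.635 mg/L.
Minimum DO = C_s − D_c = 8.15 − 1.635 = 6.515 mg/L.

t_c ≈ 0.926 d; D_c ≈ 1.63 mg/L; min DO ≈ 6.52 mg/L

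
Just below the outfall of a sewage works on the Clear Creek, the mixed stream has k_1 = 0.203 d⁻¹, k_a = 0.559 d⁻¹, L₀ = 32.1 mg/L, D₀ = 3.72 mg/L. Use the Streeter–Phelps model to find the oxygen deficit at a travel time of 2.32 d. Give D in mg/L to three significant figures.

k_1 L₀/(k_a−k_1) = 0.203×32.1/(0.559−0.203) = 6.516/0.3560 = 18.30 mg/L.
e^(−k_1 t) = e^(−0.203×2.320) = 0.6244; e^(−k_a t) = e^(−0.559×2.320) = 0.2734.
D = 18.30 × (0.6244 − 0.2734) + 3.72 × 0.2734 = 6.425 + 1.017 = 7.442 mg/L.

D ≈ 7.44 mg/L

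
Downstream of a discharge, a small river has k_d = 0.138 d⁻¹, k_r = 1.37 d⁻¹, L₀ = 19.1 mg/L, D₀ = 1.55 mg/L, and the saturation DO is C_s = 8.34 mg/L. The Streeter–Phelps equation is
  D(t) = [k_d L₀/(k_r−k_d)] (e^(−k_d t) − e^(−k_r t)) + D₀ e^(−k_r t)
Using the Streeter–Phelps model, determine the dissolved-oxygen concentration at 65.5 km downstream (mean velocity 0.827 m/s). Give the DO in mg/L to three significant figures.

Travel time t = x/v = 65.5 km / (0.827 m/s) = 65500 m / 0.827 m/s = 79200 s = 0.9167 d.
k_d L₀/(k_r−k_d) = 0.138×19.1/(1.37−0.138) = 2.636/1.232 = 2.139 mg/L.
e^(−k_d t) = e^(−0.138×0.9167) = 0.8812; e^(−k_r t) = e^(−1.37×0.9167) = 0.2848.
D = 2.139 × (0.8812 − 0.2848) + 1.55 × 0.2848 = 1.276 + 0.4415 = 1.717 mg/L.
DO = C_s − D = 8.34 − 1.717 = 6.623 mg/L.

DO ≈ 6.62 mg/L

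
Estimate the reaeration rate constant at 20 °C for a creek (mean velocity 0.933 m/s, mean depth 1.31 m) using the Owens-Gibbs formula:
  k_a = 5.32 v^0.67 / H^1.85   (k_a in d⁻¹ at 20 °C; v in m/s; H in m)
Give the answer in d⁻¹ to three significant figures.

k_a = 5.32 × 0.933^0.67 / 1.31^1.85 = 5.32 × 0.9546 / 1.648 = 3.082 d⁻¹.

k_a ≈ 3.08 d⁻¹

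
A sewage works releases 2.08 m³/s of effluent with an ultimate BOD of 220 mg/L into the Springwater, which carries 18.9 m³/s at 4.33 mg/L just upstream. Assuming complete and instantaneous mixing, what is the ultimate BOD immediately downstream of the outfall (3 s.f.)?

25.7 mg/L

Flow-weighted mixing: C = (Q_r C_r + Q_w C_w)/(Q_r + Q_w)
= (18.9×4.33 + 2.08×220)/(18.9 + 2.08) = 539.4/20.98 = 25.71 mg/L.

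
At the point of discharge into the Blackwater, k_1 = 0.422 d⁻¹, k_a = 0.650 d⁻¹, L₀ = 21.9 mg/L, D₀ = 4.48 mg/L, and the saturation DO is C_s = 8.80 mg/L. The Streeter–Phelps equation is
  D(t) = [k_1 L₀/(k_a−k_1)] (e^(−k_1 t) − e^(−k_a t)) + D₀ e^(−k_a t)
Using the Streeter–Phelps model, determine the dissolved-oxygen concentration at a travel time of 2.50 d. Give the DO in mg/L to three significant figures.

k_1 L₀/(k_a−k_1) = 0.422×21.9/(0.650−0.422) = 9.242/0.2280 = 40.53 mg/L.
e^(−k_1 t) = e^(−0.422×2.500) = 0.3482; e^(−k_a t) = e^(−0.650×2.500) = 0.1969.
D = 40.53 × (0.3482 − 0.1969) + 4.48 × 0.1969 = 6.132 + 0.8822 = 7.014 mg/L.
DO = C_s − D = 8.80 − 7.014 = 1.786 mg/L.

DO ≈ 1.79 mg/L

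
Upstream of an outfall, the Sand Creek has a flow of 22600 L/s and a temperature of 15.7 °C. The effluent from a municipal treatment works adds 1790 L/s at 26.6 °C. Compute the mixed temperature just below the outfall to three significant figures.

16.5 °C

Flow-weighted mixing: C = (Q_r C_r + Q_w C_w)/(Q_r + Q_w)
= (22600×15.7 + 1790×26.6)/(22600 + 1790) = 402400/24390 = 16.50 °C.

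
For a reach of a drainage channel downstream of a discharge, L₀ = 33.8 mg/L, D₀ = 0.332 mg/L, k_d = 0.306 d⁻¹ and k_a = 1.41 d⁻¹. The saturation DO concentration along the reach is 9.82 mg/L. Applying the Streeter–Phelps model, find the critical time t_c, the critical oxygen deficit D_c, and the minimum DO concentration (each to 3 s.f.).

t_c ≈ 1.35 d; D_c ≈ 4.85 mg/L; min DO ≈ 4.97 mg/L

At the critical point dD/dt = 0, so k_d L₀ e^(−k_d t) = k_a D. Substituting D(t) from the Streeter–Phelps equation and solving for t gives
t_c = ln[(k_a/k_d)(1 − D₀(k_a−k_d)/(k_d L₀))] / (k_a−k_d).
Here k_a−k_d = 1.104 d⁻¹ and 1 − D₀(k_a−k_d)/(k_d L₀) = 1 − 0.332×1.104/(0.306×33.8) = 0.9646, so
t_c = ln(4.608 × 0.9646) / 1.104 = 1.492 / 1.104 = 1.351 d.
D_c = (k_d/k_a) L₀ e^(−k_d t_c) = (0.306/1.41) × 33.8 × e^(−0.306×1.351) = 0.2170 × 33.8 × 0.6614 = 4.851 mg/L.
Minimum DO = C_s − D_c = 9.82 − 4.851 = 4.969 mg/L.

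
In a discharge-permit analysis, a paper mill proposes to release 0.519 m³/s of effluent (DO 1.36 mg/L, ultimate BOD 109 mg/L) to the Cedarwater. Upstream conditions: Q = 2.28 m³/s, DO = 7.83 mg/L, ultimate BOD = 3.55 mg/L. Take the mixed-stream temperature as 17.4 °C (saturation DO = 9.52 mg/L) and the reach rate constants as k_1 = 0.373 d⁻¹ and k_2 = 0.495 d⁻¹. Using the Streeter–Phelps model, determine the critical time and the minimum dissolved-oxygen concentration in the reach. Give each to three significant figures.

t_c ≈ 1.98 d; minimum DO ≈ 1.19 mg/L

Mixed DO = (2.28×7.83 + 0.519×1.36)/(2.28+0.519) = 18.56/2.799 = 6.630 mg/L.
Mixed L₀ = (2.28×3.55 + 0.519×109)/(2.799) = 64.67/2.799 = 23.10 mg/L.
Initial deficit D₀ = C_s − DO₀ = 9.52 − 6.630 = 2.890 mg/L.
t_c = (1/0.1220) ln[(0.495/0.373)(1 − 2.890×0.1220/(0.373×23.10))] = 8.197 × ln(1.273) = 1.977 d.
D_c = (0.373/0.495) × 23.10 × e^(−0.373×1.977) = 0.7535 × 23.10 × 0.4783 = 8.327 mg/L.
Minimum DO = 9.52 − 8.327 = 1.193 mg/L.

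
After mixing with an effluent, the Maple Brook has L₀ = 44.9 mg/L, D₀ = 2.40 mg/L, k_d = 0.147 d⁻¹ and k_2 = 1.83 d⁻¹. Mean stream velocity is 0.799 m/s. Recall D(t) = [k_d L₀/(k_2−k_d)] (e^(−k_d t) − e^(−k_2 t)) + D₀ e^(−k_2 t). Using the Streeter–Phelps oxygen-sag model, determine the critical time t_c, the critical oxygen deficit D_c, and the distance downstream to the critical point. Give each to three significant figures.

t_c ≈ 0.936 d; D_c ≈ 3.14 mg/L; x_c ≈ 64.6 km

With k_2/k_d = 12.45 and 1 − D₀(k_2−k_d)/(k_d L₀) = 0.3880,
t_c = ln(12.45 × 0.3880) / (1.83 − 0.147) = ln(4.831) / 1.683 = 1.575/1.683 = 0.9358 d.
L(t_c) = L₀ e^(−k_d t_c) = 44.9 × 0.8715 = 39.13 mg/L, and at the critical point k_2 D_c = k_d L, so D_c = (0.147/1.83) × 39.13 = 3.143 mg/L.
x_c = v t_c = 0.799 m/s × 0.9358 d × 86400 s/d = 64600 m ≈ 64.6 km.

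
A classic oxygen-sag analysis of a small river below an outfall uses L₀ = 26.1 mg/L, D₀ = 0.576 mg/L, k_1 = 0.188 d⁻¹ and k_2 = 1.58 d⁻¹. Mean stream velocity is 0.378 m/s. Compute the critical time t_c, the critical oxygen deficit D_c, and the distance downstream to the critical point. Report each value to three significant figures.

At the critical point dD/dt = 0, so k_1 L₀ e^(−k_1 t) = k_2 D. Substituting D(t) from the Streeter–Phelps equation and solving for t gives
t_c = ln[(k_2/k_1)(1 − D₀(k_2−k_1)/(k_1 L₀))] / (k_2−k_1).
Here k_2−k_1 = 1.392 d⁻¹ and 1 − D₀(k_2−k_1)/(k_1 L₀) = 1 − 0.576×1.392/(0.188×26.1) = 0.8366, so
t_c = ln(8.404 × 0.8366) / 1.392 = 1.950 / 1.392 = 1.401 d.
D_c = (k_1/k_2) L₀ e^(−k_1 t_c) = (0.188/1.58) × 26.1 × e^(−0.188×1.401) = 0.1190 × 26.1 × 0.7684 = 2.386 mg/L.
x_c = v t_c = 0.378 m/s × 1.401 d × 86400 s/d = 45760 m ≈ 45.8 km.

t_c ≈ 1.40 d; D_c ≈ 2.39 mg/L; x_c ≈ 45.8 km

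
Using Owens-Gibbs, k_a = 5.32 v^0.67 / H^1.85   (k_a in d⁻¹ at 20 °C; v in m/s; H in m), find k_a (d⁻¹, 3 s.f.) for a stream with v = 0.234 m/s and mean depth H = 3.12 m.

k_a ≈ 0.245 d⁻¹

k_a = 5.32 × 0.234^0.67 / 3.12^1.85 = 5.32 × 0.3779 / 8.207 = 0.2450 d⁻¹.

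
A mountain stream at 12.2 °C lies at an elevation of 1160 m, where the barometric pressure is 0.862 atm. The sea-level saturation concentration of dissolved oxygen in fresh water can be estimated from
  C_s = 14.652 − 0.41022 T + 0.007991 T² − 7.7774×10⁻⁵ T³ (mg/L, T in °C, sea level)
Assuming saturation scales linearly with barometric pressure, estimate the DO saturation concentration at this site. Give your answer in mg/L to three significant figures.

At sea level: C_s = 14.652 − 0.41022×12.2 + 0.007991×12.2² − 7.7774×10⁻⁵×12.2³ = 10.70 mg/L.
Pressure correction: C_s' = 10.70 × 0.862 = 9.219 mg/L.

C_s ≈ 9.22 mg/L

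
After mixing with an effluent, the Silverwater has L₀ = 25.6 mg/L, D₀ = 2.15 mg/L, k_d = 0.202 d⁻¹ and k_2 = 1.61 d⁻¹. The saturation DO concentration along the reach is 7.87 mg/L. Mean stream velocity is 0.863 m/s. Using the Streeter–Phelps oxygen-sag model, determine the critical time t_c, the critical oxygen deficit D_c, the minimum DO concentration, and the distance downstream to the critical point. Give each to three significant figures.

With k_2/k_d = 7.970 and 1 − D₀(k_2−k_d)/(k_d L₀) = 0.4146,
t_c = ln(7.970 × 0.4146) / (1.61 − 0.202) = ln(3.305) / 1.408 = 1.195/1.408 = 0.8489 d.
D_c = (k_d/k_2) L₀ e^(−k_d t_c) = (0.202/1.61) × 25.6 × e^(−0.202×0.8489) = 0.1255 × 25.6 × 0.8424 = 2.706 mg/L.
Minimum DO = C_s − D_c = 7.87 − 2.706 = 5.164 mg/L.
x_c = v t_c = 0.863 m/s × 0.8489 d × 86400 s/d = 63300 m ≈ 63.3 km.

t_c ≈ 0.849 d; D_c ≈ 2.71 mg/L; min DO ≈ 5.16 mg/L; x_c ≈ 63.3 km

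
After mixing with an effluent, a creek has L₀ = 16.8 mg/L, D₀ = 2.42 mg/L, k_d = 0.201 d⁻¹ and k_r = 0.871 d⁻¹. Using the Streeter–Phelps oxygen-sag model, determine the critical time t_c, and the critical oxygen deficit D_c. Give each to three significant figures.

t_c = [1/(k_r−k_d)] ln[(k_r/k_d)(1 − D₀(k_r−k_d)/(k_d L₀))]
= [1/(0.871−0.201)] ln[(0.871/0.201)(1 − 2.42×0.6700/(0.201×16.8))]
= (1/0.6700) ln[4.333 × 0.5198] = 1.493 × ln(2.253) = 1.493 × 0.8121 = 1.212 d.
D_c = (k_d/k_r) L₀ e^(−k_d t_c) = (0.201/0.871) × 16.8 × e^(−0.201×1.212) = 0.2308 × 16.8 × 0.7838 = 3.039 mg/L.

t_c ≈ 1.21 d; D_c ≈ 3.04 mg/L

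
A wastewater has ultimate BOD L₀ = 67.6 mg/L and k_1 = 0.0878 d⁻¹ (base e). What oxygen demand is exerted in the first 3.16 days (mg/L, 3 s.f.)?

y_t = L₀(1 − e^(−k_1 t)) = 67.6 × (1 − e^(−0.0878×3.16))
= 67.6 × (1 − 0.7577) = 67.6 × 0.2423 = 16.38 mg/L.

y ≈ 16.4 mg/L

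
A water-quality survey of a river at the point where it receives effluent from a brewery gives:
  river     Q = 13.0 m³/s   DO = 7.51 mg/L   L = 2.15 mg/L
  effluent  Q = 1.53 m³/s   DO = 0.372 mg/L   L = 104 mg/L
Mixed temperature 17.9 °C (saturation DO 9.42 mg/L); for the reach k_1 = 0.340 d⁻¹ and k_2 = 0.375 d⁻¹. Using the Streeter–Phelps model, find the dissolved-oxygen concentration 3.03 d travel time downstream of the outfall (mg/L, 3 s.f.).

DO ≈ 4.07 mg/L

Mixed DO = (13.0×7.51 + 1.53×0.372)/(13.0+1.53) = 98.20/14.53 = 6.758 mg/L.
Mixed L₀ = (13.0×2.15 + 1.53×104)/(14.53) = 187.1/14.53 = 12.87 mg/L.
Initial deficit D₀ = C_s − DO₀ = 9.42 − 6.758 = 2.662 mg/L.
D(3.03) = [0.340×12.87/(0.375−0.340)](e^(−0.340×3.03) − e^(−0.375×3.03)) + 2.662 e^(−0.375×3.03)
= 125.1 × (0.3569 − 0.3210) + 2.662 × 0.3210 = 5.346 mg/L.
DO = 9.42 − 5.346 = 4.074 mg/L.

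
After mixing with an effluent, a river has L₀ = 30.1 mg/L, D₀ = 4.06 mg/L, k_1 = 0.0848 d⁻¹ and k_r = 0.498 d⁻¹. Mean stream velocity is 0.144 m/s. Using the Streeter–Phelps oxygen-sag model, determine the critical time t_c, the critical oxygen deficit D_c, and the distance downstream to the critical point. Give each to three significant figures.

t_c ≈ 1.69 d; D_c ≈ 4.44 mg/L; x_c ≈ 21.1 km

At the critical point dD/dt = 0, so k_1 L₀ e^(−k_1 t) = k_r D. Substituting D(t) from the Streeter–Phelps equation and solving for t gives
t_c = ln[(k_r/k_1)(1 − D₀(k_r−k_1)/(k_1 L₀))] / (k_r−k_1).
Here k_r−k_1 = 0.4132 d⁻¹ and 1 − D₀(k_r−k_1)/(k_1 L₀) = 1 − 4.06×0.4132/(0.0848×30.1) = 0.3428, so
t_c = ln(5.873 × 0.3428) / 0.4132 = 0.6996 / 0.4132 = 1.693 d.
L(t_c) = L₀ e^(−k_1 t_c) = 30.1 × 0.8663 = 26.07 mg/L, and at the critical point k_r D_c = k_1 L, so D_c = (0.0848/0.498) × 26.07 = 4.440 mg/L.
x_c = v t_c = 0.144 m/s × 1.693 d × 86400 s/d = 21060 m ≈ 21.1 km.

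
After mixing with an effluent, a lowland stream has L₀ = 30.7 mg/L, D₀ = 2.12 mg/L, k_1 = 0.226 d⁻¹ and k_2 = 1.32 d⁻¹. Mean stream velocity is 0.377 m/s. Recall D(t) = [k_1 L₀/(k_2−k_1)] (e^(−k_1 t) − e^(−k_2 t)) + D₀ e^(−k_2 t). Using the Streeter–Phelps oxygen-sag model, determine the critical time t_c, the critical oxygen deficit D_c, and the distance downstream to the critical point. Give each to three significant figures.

t_c ≈ 1.24 d; D_c ≈ 3.97 mg/L; x_c ≈ 40.4 km

With k_2/k_1 = 5.841 and 1 − D₀(k_2−k_1)/(k_1 L₀) = 0.6657,
t_c = ln(5.841 × 0.6657) / (1.32 − 0.226) = ln(3.888) / 1.094 = 1.358/1.094 = 1.241 d.
D_c = (k_1/k_2) L₀ e^(−k_1 t_c) = (0.226/1.32) × 30.7 × e^(−0.226×1.241) = 0.1712 × 30.7 × 0.7554 = 3.970 mg/L.
x_c = v t_c = 0.377 m/s × 1.241 d × 86400 s/d = 40430 m ≈ 40.4 km.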